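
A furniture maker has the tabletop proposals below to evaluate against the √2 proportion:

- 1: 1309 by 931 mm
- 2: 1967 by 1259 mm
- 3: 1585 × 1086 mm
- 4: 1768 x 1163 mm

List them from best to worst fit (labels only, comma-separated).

1: 1309/931 ≈ 1.406 → |1.406 − 1.414| = 0.008
2: 1967/1259 ≈ 1.562 → |1.562 − 1.414| = 0.148
3: 1585/1086 ≈ 1.459 → |1.459 − 1.414| = 0.045
4: 1768/1163 ≈ 1.520 → |1.520 − 1.414| = 0.106

1, 3, 4, 2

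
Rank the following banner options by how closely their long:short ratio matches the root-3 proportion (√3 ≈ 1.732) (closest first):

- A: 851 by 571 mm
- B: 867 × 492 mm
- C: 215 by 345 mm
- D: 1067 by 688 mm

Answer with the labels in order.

Ratios: A = 851 / 571 ≈ 1.490; B = 867 / 492 ≈ 1.762; C = 345 / 215 ≈ 1.605; D = 1067 / 688 ≈ 1.551.
|Δ from 1.732|: A 0.242; B 0.030; C 0.127; D 0.181.

B, C, D, A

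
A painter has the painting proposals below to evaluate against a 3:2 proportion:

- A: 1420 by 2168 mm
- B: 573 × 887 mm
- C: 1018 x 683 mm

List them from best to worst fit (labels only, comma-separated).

C, A, B

Ratios: A = 2168 / 1420 ≈ 1.527; B = 887 / 573 ≈ 1.548; C = 1018 / 683 ≈ 1.490.
|Δ from 1.500|: A 0.027; B 0.048; C 0.010.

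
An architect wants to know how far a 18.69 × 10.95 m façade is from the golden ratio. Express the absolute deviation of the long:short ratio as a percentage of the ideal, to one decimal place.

Ratio = 18.69 / 10.95 ≈ 1.7068.
Ideal golden ratio ≈ 1.6180. |1.7068 − 1.6180| / 1.6180 ≈ 5.49% → 5.5%.

5.5%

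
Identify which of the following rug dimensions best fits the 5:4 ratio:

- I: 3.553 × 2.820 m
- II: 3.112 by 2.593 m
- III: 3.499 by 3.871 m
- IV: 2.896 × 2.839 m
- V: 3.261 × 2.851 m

Ratios (long/short): I ≈ 1.260; II ≈ 1.200; III ≈ 1.106; IV ≈ 1.020; V ≈ 1.144.
5:4 ≈ 1.250; option I is nearest (Δ 0.010).

I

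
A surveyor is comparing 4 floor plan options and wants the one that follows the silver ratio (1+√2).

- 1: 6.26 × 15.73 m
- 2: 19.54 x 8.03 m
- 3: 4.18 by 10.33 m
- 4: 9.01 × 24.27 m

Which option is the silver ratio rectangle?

Target silver ratio ≈ 2.414.
1: 2.513 (Δ0.099)  2: 2.433 (Δ0.019)  3: 2.471 (Δ0.057)  4: 2.694 (Δ0.280)

2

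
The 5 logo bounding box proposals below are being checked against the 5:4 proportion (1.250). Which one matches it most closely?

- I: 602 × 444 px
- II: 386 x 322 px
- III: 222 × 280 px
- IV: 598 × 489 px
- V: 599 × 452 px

Ratios (long/short): I ≈ 1.356; II ≈ 1.199; III ≈ 1.261; IV ≈ 1.223; V ≈ 1.325.
5:4 ≈ 1.250; option III is nearest (Δ 0.011).

III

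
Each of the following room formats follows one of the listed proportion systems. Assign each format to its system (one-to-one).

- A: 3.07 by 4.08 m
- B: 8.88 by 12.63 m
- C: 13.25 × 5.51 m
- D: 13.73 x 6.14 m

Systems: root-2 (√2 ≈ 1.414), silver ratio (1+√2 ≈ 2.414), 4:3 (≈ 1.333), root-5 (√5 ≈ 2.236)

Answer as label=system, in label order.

A=4:3, B=root-2, C=silver ratio, D=root-5

A = 4.08/3.07 ≈ 1.329 → 4:3 (1.333)
B = 12.63/8.88 ≈ 1.422 → root-2 (1.414)
C = 13.25/5.51 ≈ 2.405 → silver ratio (2.414)
D = 13.73/6.14 ≈ 2.236 → root-5 (2.236)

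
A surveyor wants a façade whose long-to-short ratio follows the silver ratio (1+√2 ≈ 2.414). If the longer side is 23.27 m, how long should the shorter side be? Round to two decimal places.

9.64 m

silver ratio ≈ 2.41421.
Shorter side = 23.27 ÷ 2.41421 ≈ 9.6388 → 9.64 m.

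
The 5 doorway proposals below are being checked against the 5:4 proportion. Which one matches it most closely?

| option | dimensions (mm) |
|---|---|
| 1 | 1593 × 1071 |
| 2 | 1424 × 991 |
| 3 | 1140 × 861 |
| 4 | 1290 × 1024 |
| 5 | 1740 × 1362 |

Target 5:4 ≈ 1.250.
1: 1.487 (Δ0.237)  2: 1.437 (Δ0.187)  3: 1.324 (Δ0.074)  4: 1.260 (Δ0.010)  5: 1.278 (Δ0.028)

4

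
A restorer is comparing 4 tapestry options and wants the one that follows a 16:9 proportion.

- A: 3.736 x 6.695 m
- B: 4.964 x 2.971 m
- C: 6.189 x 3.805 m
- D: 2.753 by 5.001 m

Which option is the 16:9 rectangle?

A

Ratios (long/short): A ≈ 1.792; B ≈ 1.671; C ≈ 1.627; D ≈ 1.817.
16:9 ≈ 1.778; option A is nearest (Δ 0.014).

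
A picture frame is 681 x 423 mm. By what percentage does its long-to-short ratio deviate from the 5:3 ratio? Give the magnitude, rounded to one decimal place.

Ratio = 681 / 423 ≈ 1.6099.
Ideal 5:3 ≈ 1.6667. |1.6099 − 1.6667| / 1.6667 ≈ 3.41% → 3.4%.

3.4%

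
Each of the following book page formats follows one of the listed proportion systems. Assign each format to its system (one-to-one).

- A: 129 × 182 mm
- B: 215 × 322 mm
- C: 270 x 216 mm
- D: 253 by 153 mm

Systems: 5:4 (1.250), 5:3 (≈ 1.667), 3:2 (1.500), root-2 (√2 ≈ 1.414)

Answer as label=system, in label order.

A=root-2, B=3:2, C=5:4, D=5:3

A = 182/129 ≈ 1.411 → root-2 (1.414)
B = 322/215 ≈ 1.498 → 3:2 (1.500)
C = 270/216 ≈ 1.250 → 5:4 (1.250)
D = 253/153 ≈ 1.654 → 5:3 (1.667)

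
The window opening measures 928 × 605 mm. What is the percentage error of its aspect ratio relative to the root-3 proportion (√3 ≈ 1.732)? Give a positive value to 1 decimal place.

11.4%

Ratio = 928 / 605 ≈ 1.5339.
Ideal root-3 ≈ 1.7321. |1.5339 − 1.7321| / 1.7321 ≈ 11.44% → 11.4%.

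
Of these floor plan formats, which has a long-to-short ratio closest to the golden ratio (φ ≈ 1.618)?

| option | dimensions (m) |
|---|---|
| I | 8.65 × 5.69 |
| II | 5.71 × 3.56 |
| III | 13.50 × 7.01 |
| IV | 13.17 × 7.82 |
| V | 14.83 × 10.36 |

II

Ratios (long/short): I ≈ 1.520; II ≈ 1.604; III ≈ 1.926; IV ≈ 1.684; V ≈ 1.431.
golden ratio ≈ 1.618; option II is nearest (Δ 0.014).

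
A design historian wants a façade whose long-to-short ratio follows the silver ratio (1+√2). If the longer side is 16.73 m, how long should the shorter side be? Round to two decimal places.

silver ratio ≈ 2.41421.
Shorter side = 16.73 ÷ 2.41421 ≈ 6.9298 → 6.93 m.

6.93 m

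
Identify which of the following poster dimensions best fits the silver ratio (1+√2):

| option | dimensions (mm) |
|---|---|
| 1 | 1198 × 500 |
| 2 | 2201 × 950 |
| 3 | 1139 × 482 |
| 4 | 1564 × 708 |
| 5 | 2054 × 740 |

1

Target silver ratio ≈ 2.414.
1: 2.396 (Δ0.018)  2: 2.317 (Δ0.097)  3: 2.363 (Δ0.051)  4: 2.209 (Δ0.205)  5: 2.776 (Δ0.362)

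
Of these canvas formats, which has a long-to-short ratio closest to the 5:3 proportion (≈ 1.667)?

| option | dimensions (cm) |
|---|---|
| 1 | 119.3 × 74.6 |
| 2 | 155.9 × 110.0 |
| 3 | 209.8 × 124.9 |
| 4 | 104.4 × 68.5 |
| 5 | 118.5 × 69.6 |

3

Target 5:3 ≈ 1.667.
1: 1.599 (Δ0.068)  2: 1.417 (Δ0.250)  3: 1.680 (Δ0.013)  4: 1.524 (Δ0.143)  5: 1.703 (Δ0.036)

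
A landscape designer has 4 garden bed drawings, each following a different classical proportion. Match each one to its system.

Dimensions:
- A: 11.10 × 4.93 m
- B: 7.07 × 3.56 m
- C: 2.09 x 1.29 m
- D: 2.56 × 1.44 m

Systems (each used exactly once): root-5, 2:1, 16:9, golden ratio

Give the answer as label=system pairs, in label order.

A = 11.10/4.93 ≈ 2.252 → root-5 (2.236)
B = 7.07/3.56 ≈ 1.986 → 2:1 (2.000)
C = 2.09/1.29 ≈ 1.620 → golden ratio (1.618)
D = 2.56/1.44 ≈ 1.778 → 16:9 (1.778)

A=root-5, B=2:1, C=golden ratio, D=16:9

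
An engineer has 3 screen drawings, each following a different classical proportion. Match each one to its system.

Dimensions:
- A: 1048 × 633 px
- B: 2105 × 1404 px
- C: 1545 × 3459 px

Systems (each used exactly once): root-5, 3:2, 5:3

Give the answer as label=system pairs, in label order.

A = 1048/633 ≈ 1.656 → 5:3 (1.667)
B = 2105/1404 ≈ 1.499 → 3:2 (1.500)
C = 3459/1545 ≈ 2.239 → root-5 (2.236)

A=5:3, B=3:2, C=root-5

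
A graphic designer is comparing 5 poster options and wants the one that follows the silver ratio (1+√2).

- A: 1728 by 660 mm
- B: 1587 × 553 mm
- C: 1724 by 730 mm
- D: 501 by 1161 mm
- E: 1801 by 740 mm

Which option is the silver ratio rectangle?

Target silver ratio ≈ 2.414.
A: 2.618 (Δ0.204)  B: 2.870 (Δ0.456)  C: 2.362 (Δ0.052)  D: 2.317 (Δ0.097)  E: 2.434 (Δ0.020)

E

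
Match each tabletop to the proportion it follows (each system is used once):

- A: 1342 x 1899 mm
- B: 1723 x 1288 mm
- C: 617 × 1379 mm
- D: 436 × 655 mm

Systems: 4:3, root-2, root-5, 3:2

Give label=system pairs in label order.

A=root-2, B=4:3, C=root-5, D=3:2

Ratios: A ≈ 1.415; B ≈ 1.338; C ≈ 2.235; D ≈ 1.502.
Targets: 4:3 ≈ 1.333; root-2 ≈ 1.414; root-5 ≈ 2.236; 3:2 ≈ 1.500.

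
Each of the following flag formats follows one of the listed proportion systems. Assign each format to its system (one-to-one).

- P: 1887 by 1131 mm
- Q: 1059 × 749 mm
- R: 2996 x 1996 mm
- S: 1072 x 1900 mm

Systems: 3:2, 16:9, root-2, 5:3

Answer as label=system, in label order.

P=5:3, Q=root-2, R=3:2, S=16:9

P = 1887/1131 ≈ 1.668 → 5:3 (1.667)
Q = 1059/749 ≈ 1.414 → root-2 (1.414)
R = 2996/1996 ≈ 1.501 → 3:2 (1.500)
S = 1900/1072 ≈ 1.772 → 16:9 (1.778)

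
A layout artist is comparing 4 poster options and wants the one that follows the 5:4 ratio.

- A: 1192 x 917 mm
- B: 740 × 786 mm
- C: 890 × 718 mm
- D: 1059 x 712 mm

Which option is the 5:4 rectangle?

Target 5:4 ≈ 1.250.
A: 1.300 (Δ0.050)  B: 1.062 (Δ0.188)  C: 1.240 (Δ0.010)  D: 1.487 (Δ0.237)

C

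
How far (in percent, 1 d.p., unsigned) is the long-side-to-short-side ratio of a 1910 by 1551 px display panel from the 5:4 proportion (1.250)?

1.5%

Ratio = 1910 / 1551 ≈ 1.2315.
Ideal 5:4 = 1.2500. |1.2315 − 1.2500| / 1.2500 ≈ 1.48% → 1.5%.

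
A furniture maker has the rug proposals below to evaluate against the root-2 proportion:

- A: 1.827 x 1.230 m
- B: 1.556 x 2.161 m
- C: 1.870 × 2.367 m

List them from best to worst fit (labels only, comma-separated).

B, A, C

A: 1.827/1.230 ≈ 1.485 → |1.485 − 1.414| = 0.071
B: 2.161/1.556 ≈ 1.389 → |1.389 − 1.414| = 0.025
C: 2.367/1.870 ≈ 1.266 → |1.266 − 1.414| = 0.148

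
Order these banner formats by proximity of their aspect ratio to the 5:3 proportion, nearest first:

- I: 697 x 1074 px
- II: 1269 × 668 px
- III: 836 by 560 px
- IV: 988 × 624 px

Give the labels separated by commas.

IV, I, III, II

Ratios: I = 1074 / 697 ≈ 1.541; II = 1269 / 668 ≈ 1.900; III = 836 / 560 ≈ 1.493; IV = 988 / 624 ≈ 1.583.
|Δ from 1.667|: I 0.126; II 0.233; III 0.174; IV 0.084.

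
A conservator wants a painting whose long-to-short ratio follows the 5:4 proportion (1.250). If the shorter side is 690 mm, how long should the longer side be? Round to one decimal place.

5:4 = 1.25000.
Longer side = 690 × 1.25000 ≈ 862.500 → 862.5 mm.

862.5 mm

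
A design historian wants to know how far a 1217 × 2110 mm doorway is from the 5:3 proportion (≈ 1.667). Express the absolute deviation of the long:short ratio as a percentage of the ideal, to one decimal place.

Ratio = 2110 / 1217 ≈ 1.7338.
Ideal 5:3 ≈ 1.6667. |1.7338 − 1.6667| / 1.6667 ≈ 4.03% → 4.0%.

4.0%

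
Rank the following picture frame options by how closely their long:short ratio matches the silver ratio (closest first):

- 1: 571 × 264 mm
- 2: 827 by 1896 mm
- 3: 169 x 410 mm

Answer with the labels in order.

Ratios: 1 = 571 / 264 ≈ 2.163; 2 = 1896 / 827 ≈ 2.293; 3 = 410 / 169 ≈ 2.426.
|Δ from 2.414|: 1 0.251; 2 0.121; 3 0.012.

3, 2, 1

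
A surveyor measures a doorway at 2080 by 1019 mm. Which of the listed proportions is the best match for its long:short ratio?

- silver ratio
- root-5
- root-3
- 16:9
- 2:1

2080/1019 ≈ 2.041. Nearest candidates are 2:1 (2.000, off by 0.041) and root-5 (2.236, off by 0.195).

2:1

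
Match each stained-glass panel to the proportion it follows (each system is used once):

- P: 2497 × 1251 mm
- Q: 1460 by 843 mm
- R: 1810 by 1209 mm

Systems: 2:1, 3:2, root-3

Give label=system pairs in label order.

P=2:1, Q=root-3, R=3:2

Ratios: P ≈ 1.996; Q ≈ 1.732; R ≈ 1.497.
Targets: 2:1 ≈ 2.000; 3:2 ≈ 1.500; root-3 ≈ 1.732.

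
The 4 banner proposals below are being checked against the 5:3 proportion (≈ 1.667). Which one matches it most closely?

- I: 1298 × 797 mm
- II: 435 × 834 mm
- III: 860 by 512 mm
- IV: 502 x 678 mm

III

Ratios (long/short): I ≈ 1.629; II ≈ 1.917; III ≈ 1.680; IV ≈ 1.351.
5:3 ≈ 1.667; option III is nearest (Δ 0.013).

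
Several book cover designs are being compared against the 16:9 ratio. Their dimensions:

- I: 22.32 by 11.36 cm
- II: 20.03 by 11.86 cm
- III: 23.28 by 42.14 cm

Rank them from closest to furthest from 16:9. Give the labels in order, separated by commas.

Ratios: I = 22.32 / 11.36 ≈ 1.965; II = 20.03 / 11.86 ≈ 1.689; III = 42.14 / 23.28 ≈ 1.810.
|Δ from 1.778|: I 0.187; II 0.089; III 0.032.

III, II, I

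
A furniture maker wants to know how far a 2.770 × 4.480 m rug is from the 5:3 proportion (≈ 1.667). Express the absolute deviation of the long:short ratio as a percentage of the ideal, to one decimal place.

Ratio = 4.480 / 2.770 ≈ 1.6173.
Ideal 5:3 ≈ 1.6667. |1.6173 − 1.6667| / 1.6667 ≈ 2.96% → 3.0%.

3.0%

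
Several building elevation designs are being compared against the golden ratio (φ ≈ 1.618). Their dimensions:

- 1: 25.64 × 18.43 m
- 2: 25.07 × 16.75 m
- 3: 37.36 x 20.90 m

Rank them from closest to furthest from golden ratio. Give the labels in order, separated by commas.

2, 3, 1

Ratios: 1 = 25.64 / 18.43 ≈ 1.391; 2 = 25.07 / 16.75 ≈ 1.497; 3 = 37.36 / 20.90 ≈ 1.788.
|Δ from 1.618|: 1 0.227; 2 0.121; 3 0.170.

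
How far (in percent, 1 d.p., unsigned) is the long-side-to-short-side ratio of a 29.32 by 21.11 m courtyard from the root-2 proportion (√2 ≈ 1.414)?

1.8%

Ratio = 29.32 / 21.11 ≈ 1.3889.
Ideal root-2 ≈ 1.4142. |1.3889 − 1.4142| / 1.4142 ≈ 1.79% → 1.8%.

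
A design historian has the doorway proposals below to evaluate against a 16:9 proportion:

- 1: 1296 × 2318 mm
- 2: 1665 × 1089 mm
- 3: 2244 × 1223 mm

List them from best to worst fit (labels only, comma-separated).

1, 3, 2

1: 2318/1296 ≈ 1.789 → |1.789 − 1.778| = 0.011
2: 1665/1089 ≈ 1.529 → |1.529 − 1.778| = 0.249
3: 2244/1223 ≈ 1.835 → |1.835 − 1.778| = 0.057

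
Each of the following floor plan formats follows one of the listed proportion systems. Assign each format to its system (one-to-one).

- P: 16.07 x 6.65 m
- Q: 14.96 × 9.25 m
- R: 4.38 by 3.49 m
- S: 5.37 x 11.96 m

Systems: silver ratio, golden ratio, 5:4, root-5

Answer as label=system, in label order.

Ratios: P ≈ 2.417; Q ≈ 1.617; R ≈ 1.255; S ≈ 2.227.
Targets: silver ratio ≈ 2.414; golden ratio ≈ 1.618; 5:4 ≈ 1.250; root-5 ≈ 2.236.

P=silver ratio, Q=golden ratio, R=5:4, S=root-5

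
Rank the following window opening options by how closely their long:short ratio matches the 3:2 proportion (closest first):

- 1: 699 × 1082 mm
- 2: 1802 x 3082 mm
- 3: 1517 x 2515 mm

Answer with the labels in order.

1, 3, 2

1: 1082/699 ≈ 1.548 → |1.548 − 1.500| = 0.048
2: 3082/1802 ≈ 1.710 → |1.710 − 1.500| = 0.210
3: 2515/1517 ≈ 1.658 → |1.658 − 1.500| = 0.158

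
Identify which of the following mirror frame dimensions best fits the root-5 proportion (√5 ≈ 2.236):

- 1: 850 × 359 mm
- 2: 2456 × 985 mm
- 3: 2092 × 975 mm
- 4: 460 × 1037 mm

Target root-5 ≈ 2.236.
1: 2.368 (Δ0.132)  2: 2.493 (Δ0.257)  3: 2.146 (Δ0.090)  4: 2.254 (Δ0.018)

4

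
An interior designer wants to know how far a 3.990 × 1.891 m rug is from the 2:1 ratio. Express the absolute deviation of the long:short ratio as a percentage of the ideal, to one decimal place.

5.5%

Ratio = 3.990 / 1.891 ≈ 2.1100.
Ideal 2:1 = 2.0000. |2.1100 − 2.0000| / 2.0000 ≈ 5.50% → 5.5%.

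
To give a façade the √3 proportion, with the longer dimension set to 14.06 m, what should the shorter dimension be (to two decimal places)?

root-3 ≈ 1.73205.
Shorter side = 14.06 ÷ 1.73205 ≈ 8.1175 → 8.12 m.

8.12 m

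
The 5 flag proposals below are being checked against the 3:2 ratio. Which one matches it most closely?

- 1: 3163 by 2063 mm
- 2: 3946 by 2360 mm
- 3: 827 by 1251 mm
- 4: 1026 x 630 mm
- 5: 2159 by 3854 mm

3

Ratios (long/short): 1 ≈ 1.533; 2 ≈ 1.672; 3 ≈ 1.513; 4 ≈ 1.629; 5 ≈ 1.785.
3:2 ≈ 1.500; option 3 is nearest (Δ 0.013).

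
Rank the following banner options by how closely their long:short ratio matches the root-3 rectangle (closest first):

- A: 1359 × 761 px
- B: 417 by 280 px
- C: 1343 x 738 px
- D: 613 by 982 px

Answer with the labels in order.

A, C, D, B

Ratios: A = 1359 / 761 ≈ 1.786; B = 417 / 280 ≈ 1.489; C = 1343 / 738 ≈ 1.820; D = 982 / 613 ≈ 1.602.
|Δ from 1.732|: A 0.054; B 0.243; C 0.088; D 0.130.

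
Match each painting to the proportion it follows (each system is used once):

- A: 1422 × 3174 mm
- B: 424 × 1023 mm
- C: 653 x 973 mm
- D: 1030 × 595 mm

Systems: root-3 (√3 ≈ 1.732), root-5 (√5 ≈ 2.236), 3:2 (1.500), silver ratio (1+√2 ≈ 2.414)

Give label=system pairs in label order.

A=root-5, B=silver ratio, C=3:2, D=root-3

A = 3174/1422 ≈ 2.232 → root-5 (2.236)
B = 1023/424 ≈ 2.413 → silver ratio (2.414)
C = 973/653 ≈ 1.490 → 3:2 (1.500)
D = 1030/595 ≈ 1.731 → root-3 (1.732)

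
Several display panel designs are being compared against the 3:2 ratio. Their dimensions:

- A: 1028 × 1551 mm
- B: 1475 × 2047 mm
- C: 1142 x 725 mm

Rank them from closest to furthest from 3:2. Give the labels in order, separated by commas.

Ratios: A = 1551 / 1028 ≈ 1.509; B = 2047 / 1475 ≈ 1.388; C = 1142 / 725 ≈ 1.575.
|Δ from 1.500|: A 0.009; B 0.112; C 0.075.

A, C, B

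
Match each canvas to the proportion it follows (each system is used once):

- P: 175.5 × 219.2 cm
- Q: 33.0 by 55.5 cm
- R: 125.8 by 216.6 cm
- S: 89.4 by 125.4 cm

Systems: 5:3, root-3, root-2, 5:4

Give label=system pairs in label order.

P = 219.2/175.5 ≈ 1.249 → 5:4 (1.250)
Q = 55.5/33.0 ≈ 1.682 → 5:3 (1.667)
R = 216.6/125.8 ≈ 1.722 → root-3 (1.732)
S = 125.4/89.4 ≈ 1.403 → root-2 (1.414)

P=5:4, Q=5:3, R=root-3, S=root-2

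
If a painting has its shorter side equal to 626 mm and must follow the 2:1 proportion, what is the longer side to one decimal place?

2:1 = 2.00000.
Longer side = 626 × 2.00000 ≈ 1252.000 → 1252.0 mm.

1252.0 mm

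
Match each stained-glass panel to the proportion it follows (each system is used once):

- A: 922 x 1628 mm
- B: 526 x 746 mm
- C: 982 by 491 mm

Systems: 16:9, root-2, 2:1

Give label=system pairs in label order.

Ratios: A ≈ 1.766; B ≈ 1.418; C ≈ 2.000.
Targets: 16:9 ≈ 1.778; root-2 ≈ 1.414; 2:1 ≈ 2.000.

A=16:9, B=root-2, C=2:1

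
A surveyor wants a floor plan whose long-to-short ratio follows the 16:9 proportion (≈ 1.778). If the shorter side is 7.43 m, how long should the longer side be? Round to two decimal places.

13.21 m

16:9 ≈ 1.77778.
Longer side = 7.43 × 1.77778 ≈ 13.2089 → 13.21 m.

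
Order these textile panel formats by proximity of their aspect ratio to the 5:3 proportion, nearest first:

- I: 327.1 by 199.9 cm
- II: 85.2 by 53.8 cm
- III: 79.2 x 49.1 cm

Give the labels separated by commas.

I, III, II

I: 327.1/199.9 ≈ 1.636 → |1.636 − 1.667| = 0.031
II: 85.2/53.8 ≈ 1.584 → |1.584 − 1.667| = 0.083
III: 79.2/49.1 ≈ 1.613 → |1.613 − 1.667| = 0.054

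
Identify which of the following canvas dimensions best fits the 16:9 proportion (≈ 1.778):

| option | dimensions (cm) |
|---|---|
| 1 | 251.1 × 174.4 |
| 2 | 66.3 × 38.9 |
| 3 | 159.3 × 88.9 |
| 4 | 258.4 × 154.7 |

Target 16:9 ≈ 1.778.
1: 1.440 (Δ0.338)  2: 1.704 (Δ0.074)  3: 1.792 (Δ0.014)  4: 1.670 (Δ0.108)

3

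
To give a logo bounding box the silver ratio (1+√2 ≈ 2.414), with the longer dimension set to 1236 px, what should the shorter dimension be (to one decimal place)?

silver ratio ≈ 2.41421.
Shorter side = 1236 ÷ 2.41421 ≈ 511.969 → 512.0 px.

512.0 px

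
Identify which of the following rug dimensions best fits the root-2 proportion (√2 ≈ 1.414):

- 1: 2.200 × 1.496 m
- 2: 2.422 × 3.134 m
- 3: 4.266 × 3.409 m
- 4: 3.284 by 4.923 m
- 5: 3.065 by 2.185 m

Target root-2 ≈ 1.414.
1: 1.471 (Δ0.057)  2: 1.294 (Δ0.120)  3: 1.251 (Δ0.163)  4: 1.499 (Δ0.085)  5: 1.403 (Δ0.011)

5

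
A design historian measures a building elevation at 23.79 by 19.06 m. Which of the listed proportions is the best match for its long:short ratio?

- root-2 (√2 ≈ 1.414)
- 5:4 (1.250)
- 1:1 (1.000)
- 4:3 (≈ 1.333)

Ratio = 23.79 / 19.06 ≈ 1.248.
Distances: root-2 1.414 (Δ 0.166); 5:4 1.250 (Δ 0.002); 1:1 1.000 (Δ 0.248); 4:3 1.333 (Δ 0.085).

5:4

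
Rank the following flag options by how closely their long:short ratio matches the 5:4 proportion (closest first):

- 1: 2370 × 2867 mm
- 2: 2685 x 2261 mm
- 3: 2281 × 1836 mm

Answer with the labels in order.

1: 2867/2370 ≈ 1.210 → |1.210 − 1.250| = 0.040
2: 2685/2261 ≈ 1.188 → |1.188 − 1.250| = 0.062
3: 2281/1836 ≈ 1.242 → |1.242 − 1.250| = 0.008

3, 1, 2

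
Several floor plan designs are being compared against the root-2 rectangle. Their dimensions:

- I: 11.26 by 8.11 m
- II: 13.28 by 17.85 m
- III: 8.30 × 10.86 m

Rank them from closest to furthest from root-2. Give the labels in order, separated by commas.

I, II, III

Ratios: I = 11.26 / 8.11 ≈ 1.388; II = 17.85 / 13.28 ≈ 1.344; III = 10.86 / 8.30 ≈ 1.308.
|Δ from 1.414|: I 0.026; II 0.070; III 0.106.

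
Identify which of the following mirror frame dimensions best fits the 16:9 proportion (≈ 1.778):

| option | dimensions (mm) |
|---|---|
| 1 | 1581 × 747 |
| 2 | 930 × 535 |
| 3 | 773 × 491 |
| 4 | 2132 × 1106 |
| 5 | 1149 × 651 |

5

Ratios (long/short): 1 ≈ 2.116; 2 ≈ 1.738; 3 ≈ 1.574; 4 ≈ 1.928; 5 ≈ 1.765.
16:9 ≈ 1.778; option 5 is nearest (Δ 0.013).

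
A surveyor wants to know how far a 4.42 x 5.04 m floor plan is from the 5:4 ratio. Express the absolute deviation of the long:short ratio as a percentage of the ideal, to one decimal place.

8.8%

Ratio = 5.04 / 4.42 ≈ 1.1403.
Ideal 5:4 = 1.2500. |1.1403 − 1.2500| / 1.2500 ≈ 8.78% → 8.8%.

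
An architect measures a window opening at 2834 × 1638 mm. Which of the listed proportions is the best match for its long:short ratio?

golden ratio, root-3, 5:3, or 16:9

Ratio = 2834 / 1638 ≈ 1.730.
Distances: golden ratio 1.618 (Δ 0.112); root-3 1.732 (Δ 0.002); 5:3 1.667 (Δ 0.063); 16:9 1.778 (Δ 0.048).

root-3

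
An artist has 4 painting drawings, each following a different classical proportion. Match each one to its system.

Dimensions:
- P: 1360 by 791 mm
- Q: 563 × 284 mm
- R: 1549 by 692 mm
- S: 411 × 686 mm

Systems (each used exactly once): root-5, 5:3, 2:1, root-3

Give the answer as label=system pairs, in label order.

P=root-3, Q=2:1, R=root-5, S=5:3

Ratios: P ≈ 1.719; Q ≈ 1.982; R ≈ 2.238; S ≈ 1.669.
Targets: root-5 ≈ 2.236; 5:3 ≈ 1.667; 2:1 ≈ 2.000; root-3 ≈ 1.732.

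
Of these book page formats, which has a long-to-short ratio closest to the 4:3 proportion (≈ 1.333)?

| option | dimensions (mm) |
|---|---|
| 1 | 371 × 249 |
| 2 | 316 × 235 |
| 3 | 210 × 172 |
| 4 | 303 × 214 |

Target 4:3 ≈ 1.333.
1: 1.490 (Δ0.157)  2: 1.345 (Δ0.012)  3: 1.221 (Δ0.112)  4: 1.416 (Δ0.083)

2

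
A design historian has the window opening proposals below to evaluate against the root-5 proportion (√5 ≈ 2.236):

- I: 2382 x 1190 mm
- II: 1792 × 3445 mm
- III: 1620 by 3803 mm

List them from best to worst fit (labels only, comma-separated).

I: 2382/1190 ≈ 2.002 → |2.002 − 2.236| = 0.234
II: 3445/1792 ≈ 1.922 → |1.922 − 2.236| = 0.314
III: 3803/1620 ≈ 2.348 → |2.348 − 2.236| = 0.112

III, I, II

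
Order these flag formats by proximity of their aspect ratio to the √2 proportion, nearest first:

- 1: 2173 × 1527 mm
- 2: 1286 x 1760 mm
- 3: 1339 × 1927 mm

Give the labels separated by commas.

Ratios: 1 = 2173 / 1527 ≈ 1.423; 2 = 1760 / 1286 ≈ 1.369; 3 = 1927 / 1339 ≈ 1.439.
|Δ from 1.414|: 1 0.009; 2 0.045; 3 0.025.

1, 3, 2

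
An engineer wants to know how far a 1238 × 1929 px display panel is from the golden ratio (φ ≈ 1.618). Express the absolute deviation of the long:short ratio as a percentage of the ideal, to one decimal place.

3.7%

Ratio = 1929 / 1238 ≈ 1.5582.
Ideal golden ratio ≈ 1.6180. |1.5582 − 1.6180| / 1.6180 ≈ 3.70% → 3.7%.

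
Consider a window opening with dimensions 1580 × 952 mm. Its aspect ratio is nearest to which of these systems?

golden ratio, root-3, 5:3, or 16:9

5:3

Ratio = 1580 / 952 ≈ 1.660.
Distances: golden ratio 1.618 (Δ 0.042); root-3 1.732 (Δ 0.072); 5:3 1.667 (Δ 0.007); 16:9 1.778 (Δ 0.118).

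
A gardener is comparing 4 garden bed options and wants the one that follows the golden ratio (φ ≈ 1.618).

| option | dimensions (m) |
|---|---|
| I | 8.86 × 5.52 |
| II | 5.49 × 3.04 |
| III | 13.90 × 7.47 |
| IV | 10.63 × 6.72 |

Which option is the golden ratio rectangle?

I

Ratios (long/short): I ≈ 1.605; II ≈ 1.806; III ≈ 1.861; IV ≈ 1.582.
golden ratio ≈ 1.618; option I is nearest (Δ 0.013).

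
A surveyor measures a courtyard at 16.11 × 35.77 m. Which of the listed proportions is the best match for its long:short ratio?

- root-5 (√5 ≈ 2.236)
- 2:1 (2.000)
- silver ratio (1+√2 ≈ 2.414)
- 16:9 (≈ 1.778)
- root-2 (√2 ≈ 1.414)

35.77/16.11 ≈ 2.220. Nearest candidates are root-5 (2.236, off by 0.016) and silver ratio (2.414, off by 0.194).

root-5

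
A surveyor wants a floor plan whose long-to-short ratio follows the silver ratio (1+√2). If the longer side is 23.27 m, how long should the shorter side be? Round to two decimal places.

silver ratio ≈ 2.41421.
Shorter side = 23.27 ÷ 2.41421 ≈ 9.6388 → 9.64 m.

9.64 m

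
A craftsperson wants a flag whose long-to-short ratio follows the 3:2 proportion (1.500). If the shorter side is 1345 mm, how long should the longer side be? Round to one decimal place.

2017.5 mm

3:2 = 1.50000.
Longer side = 1345 × 1.50000 ≈ 2017.500 → 2017.5 mm.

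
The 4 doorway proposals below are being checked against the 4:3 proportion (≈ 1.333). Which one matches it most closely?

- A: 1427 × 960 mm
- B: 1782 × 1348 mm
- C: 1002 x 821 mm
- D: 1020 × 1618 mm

Target 4:3 ≈ 1.333.
A: 1.486 (Δ0.153)  B: 1.322 (Δ0.011)  C: 1.220 (Δ0.113)  D: 1.586 (Δ0.253)

B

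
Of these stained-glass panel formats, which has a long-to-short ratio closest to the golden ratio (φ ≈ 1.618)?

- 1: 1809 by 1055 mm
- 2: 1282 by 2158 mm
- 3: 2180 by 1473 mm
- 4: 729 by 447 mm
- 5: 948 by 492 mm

Ratios (long/short): 1 ≈ 1.715; 2 ≈ 1.683; 3 ≈ 1.480; 4 ≈ 1.631; 5 ≈ 1.927.
golden ratio ≈ 1.618; option 4 is nearest (Δ 0.013).

4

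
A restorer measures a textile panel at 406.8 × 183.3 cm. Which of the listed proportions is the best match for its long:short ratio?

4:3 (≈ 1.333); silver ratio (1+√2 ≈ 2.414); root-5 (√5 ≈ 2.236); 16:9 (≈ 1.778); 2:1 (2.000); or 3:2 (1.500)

root-5

Ratio = 406.8 / 183.3 ≈ 2.219.
Distances: 4:3 1.333 (Δ 0.886); silver ratio 2.414 (Δ 0.195); root-5 2.236 (Δ 0.017); 16:9 1.778 (Δ 0.441); 2:1 2.000 (Δ 0.219); 3:2 1.500 (Δ 0.719).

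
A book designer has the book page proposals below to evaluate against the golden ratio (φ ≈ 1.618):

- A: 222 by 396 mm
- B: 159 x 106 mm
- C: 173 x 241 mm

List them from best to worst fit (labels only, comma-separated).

A: 396/222 ≈ 1.784 → |1.784 − 1.618| = 0.166
B: 159/106 ≈ 1.500 → |1.500 − 1.618| = 0.118
C: 241/173 ≈ 1.393 → |1.393 − 1.618| = 0.225

B, A, C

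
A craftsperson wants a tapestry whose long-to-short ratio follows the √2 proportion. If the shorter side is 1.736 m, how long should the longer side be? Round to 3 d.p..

2.455 m

root-2 ≈ 1.41421.
Longer side = 1.736 × 1.41421 ≈ 2.45507 → 2.455 m.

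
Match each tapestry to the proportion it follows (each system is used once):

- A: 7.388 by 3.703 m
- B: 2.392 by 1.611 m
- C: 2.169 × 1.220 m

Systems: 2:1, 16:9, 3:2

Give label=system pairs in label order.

Ratios: A ≈ 1.995; B ≈ 1.485; C ≈ 1.778.
Targets: 2:1 ≈ 2.000; 16:9 ≈ 1.778; 3:2 ≈ 1.500.

A=2:1, B=3:2, C=16:9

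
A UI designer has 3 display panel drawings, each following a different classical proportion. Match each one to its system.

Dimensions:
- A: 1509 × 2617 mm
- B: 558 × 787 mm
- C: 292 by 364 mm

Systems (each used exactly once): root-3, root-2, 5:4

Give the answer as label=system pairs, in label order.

A=root-3, B=root-2, C=5:4

A = 2617/1509 ≈ 1.734 → root-3 (1.732)
B = 787/558 ≈ 1.410 → root-2 (1.414)
C = 364/292 ≈ 1.247 → 5:4 (1.250)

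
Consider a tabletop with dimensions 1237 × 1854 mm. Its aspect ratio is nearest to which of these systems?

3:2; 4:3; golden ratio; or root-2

3:2

1854/1237 ≈ 1.499. Nearest candidates are 3:2 (1.500, off by 0.001) and root-2 (1.414, off by 0.085).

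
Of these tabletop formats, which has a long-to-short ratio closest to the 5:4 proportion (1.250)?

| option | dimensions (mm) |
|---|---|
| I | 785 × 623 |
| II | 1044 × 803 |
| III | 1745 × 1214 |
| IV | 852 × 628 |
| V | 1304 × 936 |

Ratios (long/short): I ≈ 1.260; II ≈ 1.300; III ≈ 1.437; IV ≈ 1.357; V ≈ 1.393.
5:4 ≈ 1.250; option I is nearest (Δ 0.010).

I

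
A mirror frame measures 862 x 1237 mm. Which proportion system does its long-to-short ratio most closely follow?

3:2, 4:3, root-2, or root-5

root-2

Ratio = 1237 / 862 ≈ 1.435.
Distances: 3:2 1.500 (Δ 0.065); 4:3 1.333 (Δ 0.102); root-2 1.414 (Δ 0.021); root-5 2.236 (Δ 0.801).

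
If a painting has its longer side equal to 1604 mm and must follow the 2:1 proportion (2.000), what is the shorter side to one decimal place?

802.0 mm

2:1 = 2.00000.
Shorter side = 1604 ÷ 2.00000 ≈ 802.000 → 802.0 mm.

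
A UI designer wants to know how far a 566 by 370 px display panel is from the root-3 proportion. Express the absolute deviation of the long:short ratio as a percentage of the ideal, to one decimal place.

Ratio = 566 / 370 ≈ 1.5297.
Ideal root-3 ≈ 1.7321. |1.5297 − 1.7321| / 1.7321 ≈ 11.69% → 11.7%.

11.7%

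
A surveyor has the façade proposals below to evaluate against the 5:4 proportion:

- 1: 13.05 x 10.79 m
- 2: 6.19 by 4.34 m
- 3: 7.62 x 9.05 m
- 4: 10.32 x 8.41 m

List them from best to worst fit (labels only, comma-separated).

4, 1, 3, 2

1: 13.05/10.79 ≈ 1.209 → |1.209 − 1.250| = 0.041
2: 6.19/4.34 ≈ 1.426 → |1.426 − 1.250| = 0.176
3: 9.05/7.62 ≈ 1.188 → |1.188 − 1.250| = 0.062
4: 10.32/8.41 ≈ 1.227 → |1.227 − 1.250| = 0.023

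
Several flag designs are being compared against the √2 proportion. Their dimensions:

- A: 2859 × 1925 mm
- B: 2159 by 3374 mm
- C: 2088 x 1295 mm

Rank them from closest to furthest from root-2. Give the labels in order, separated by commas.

A, B, C

Ratios: A = 2859 / 1925 ≈ 1.485; B = 3374 / 2159 ≈ 1.563; C = 2088 / 1295 ≈ 1.612.
|Δ from 1.414|: A 0.071; B 0.149; C 0.198.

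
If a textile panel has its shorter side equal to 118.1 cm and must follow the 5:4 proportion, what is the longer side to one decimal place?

5:4 = 1.25000.
Longer side = 118.1 × 1.25000 ≈ 147.625 → 147.6 cm.

147.6 cm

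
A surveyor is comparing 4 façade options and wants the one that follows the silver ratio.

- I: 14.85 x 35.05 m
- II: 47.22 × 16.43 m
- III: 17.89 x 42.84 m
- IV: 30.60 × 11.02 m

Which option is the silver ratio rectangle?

Ratios (long/short): I ≈ 2.360; II ≈ 2.874; III ≈ 2.395; IV ≈ 2.777.
silver ratio ≈ 2.414; option III is nearest (Δ 0.019).

III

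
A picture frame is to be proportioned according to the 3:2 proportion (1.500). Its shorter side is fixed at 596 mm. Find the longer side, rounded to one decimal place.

3:2 = 1.50000.
Longer side = 596 × 1.50000 ≈ 894.000 → 894.0 mm.

894.0 mm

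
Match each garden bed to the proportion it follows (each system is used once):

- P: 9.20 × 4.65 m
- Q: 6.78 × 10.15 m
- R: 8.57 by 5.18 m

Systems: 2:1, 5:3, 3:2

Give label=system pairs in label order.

P=2:1, Q=3:2, R=5:3

Ratios: P ≈ 1.978; Q ≈ 1.497; R ≈ 1.654.
Targets: 2:1 ≈ 2.000; 5:3 ≈ 1.667; 3:2 ≈ 1.500.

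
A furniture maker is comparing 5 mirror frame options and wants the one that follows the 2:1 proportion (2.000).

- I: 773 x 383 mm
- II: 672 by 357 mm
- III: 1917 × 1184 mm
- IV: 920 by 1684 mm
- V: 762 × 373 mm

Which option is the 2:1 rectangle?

I

Ratios (long/short): I ≈ 2.018; II ≈ 1.882; III ≈ 1.619; IV ≈ 1.830; V ≈ 2.043.
2:1 ≈ 2.000; option I is nearest (Δ 0.018).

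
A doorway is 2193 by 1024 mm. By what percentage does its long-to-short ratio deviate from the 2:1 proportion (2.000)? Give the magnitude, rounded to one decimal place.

Ratio = 2193 / 1024 ≈ 2.1416.
Ideal 2:1 = 2.0000. |2.1416 − 2.0000| / 2.0000 ≈ 7.08% → 7.1%.

7.1%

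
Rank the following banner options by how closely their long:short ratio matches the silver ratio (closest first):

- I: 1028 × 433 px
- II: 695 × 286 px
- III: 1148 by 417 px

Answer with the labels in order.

II, I, III

Ratios: I = 1028 / 433 ≈ 2.374; II = 695 / 286 ≈ 2.430; III = 1148 / 417 ≈ 2.753.
|Δ from 2.414|: I 0.040; II 0.016; III 0.339.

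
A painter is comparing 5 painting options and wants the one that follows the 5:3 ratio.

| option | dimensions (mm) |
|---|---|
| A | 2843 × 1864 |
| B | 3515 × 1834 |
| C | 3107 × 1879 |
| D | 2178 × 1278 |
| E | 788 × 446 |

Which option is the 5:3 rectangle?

Target 5:3 ≈ 1.667.
A: 1.525 (Δ0.142)  B: 1.917 (Δ0.250)  C: 1.654 (Δ0.013)  D: 1.704 (Δ0.037)  E: 1.767 (Δ0.100)

C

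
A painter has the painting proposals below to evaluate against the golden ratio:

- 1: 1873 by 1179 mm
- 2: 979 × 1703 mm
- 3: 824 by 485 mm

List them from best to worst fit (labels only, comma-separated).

Ratios: 1 = 1873 / 1179 ≈ 1.589; 2 = 1703 / 979 ≈ 1.740; 3 = 824 / 485 ≈ 1.699.
|Δ from 1.618|: 1 0.029; 2 0.122; 3 0.081.

1, 3, 2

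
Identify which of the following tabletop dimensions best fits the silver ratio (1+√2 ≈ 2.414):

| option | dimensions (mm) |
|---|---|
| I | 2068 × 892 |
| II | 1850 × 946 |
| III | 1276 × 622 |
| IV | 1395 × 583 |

IV

Target silver ratio ≈ 2.414.
I: 2.318 (Δ0.096)  II: 1.956 (Δ0.458)  III: 2.051 (Δ0.363)  IV: 2.393 (Δ0.021)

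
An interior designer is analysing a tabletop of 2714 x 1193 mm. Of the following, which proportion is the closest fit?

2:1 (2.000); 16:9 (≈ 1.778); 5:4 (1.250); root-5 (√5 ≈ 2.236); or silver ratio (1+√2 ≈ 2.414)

Ratio = 2714 / 1193 ≈ 2.275.
Distances: 2:1 2.000 (Δ 0.275); 16:9 1.778 (Δ 0.497); 5:4 1.250 (Δ 1.025); root-5 2.236 (Δ 0.039); silver ratio 2.414 (Δ 0.139).

root-5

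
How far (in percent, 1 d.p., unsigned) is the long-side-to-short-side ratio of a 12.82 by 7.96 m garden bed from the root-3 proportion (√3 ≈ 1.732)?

Ratio = 12.82 / 7.96 ≈ 1.6106.
Ideal root-3 ≈ 1.7321. |1.6106 − 1.7321| / 1.7321 ≈ 7.01% → 7.0%.

7.0%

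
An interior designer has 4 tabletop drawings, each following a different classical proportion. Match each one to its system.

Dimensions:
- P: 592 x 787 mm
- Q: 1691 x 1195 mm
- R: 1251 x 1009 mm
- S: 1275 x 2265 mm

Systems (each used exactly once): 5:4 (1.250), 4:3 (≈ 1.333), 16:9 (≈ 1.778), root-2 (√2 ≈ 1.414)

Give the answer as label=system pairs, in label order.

P=4:3, Q=root-2, R=5:4, S=16:9

P = 787/592 ≈ 1.329 → 4:3 (1.333)
Q = 1691/1195 ≈ 1.415 → root-2 (1.414)
R = 1251/1009 ≈ 1.240 → 5:4 (1.250)
S = 2265/1275 ≈ 1.776 → 16:9 (1.778)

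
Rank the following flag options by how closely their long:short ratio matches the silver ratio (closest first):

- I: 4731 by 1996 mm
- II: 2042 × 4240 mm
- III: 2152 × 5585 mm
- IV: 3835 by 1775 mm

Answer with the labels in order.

I, III, IV, II

Ratios: I = 4731 / 1996 ≈ 2.370; II = 4240 / 2042 ≈ 2.076; III = 5585 / 2152 ≈ 2.595; IV = 3835 / 1775 ≈ 2.161.
|Δ from 2.414|: I 0.044; II 0.338; III 0.181; IV 0.253.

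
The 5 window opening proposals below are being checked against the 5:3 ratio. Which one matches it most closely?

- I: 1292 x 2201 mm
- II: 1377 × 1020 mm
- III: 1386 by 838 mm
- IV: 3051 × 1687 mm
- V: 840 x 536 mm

Target 5:3 ≈ 1.667.
I: 1.704 (Δ0.037)  II: 1.350 (Δ0.317)  III: 1.654 (Δ0.013)  IV: 1.809 (Δ0.142)  V: 1.567 (Δ0.100)

III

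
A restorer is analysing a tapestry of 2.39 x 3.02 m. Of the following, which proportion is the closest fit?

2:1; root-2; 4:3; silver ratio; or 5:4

3.02/2.39 ≈ 1.264. Nearest candidates are 5:4 (1.250, off by 0.014) and 4:3 (1.333, off by 0.069).

5:4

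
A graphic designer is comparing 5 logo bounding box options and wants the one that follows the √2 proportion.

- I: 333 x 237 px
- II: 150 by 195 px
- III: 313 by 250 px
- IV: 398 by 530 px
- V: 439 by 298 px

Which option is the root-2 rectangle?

Target root-2 ≈ 1.414.
I: 1.405 (Δ0.009)  II: 1.300 (Δ0.114)  III: 1.252 (Δ0.162)  IV: 1.332 (Δ0.082)  V: 1.473 (Δ0.059)

I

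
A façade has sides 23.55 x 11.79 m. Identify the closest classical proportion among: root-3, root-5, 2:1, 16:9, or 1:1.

2:1

Ratio = 23.55 / 11.79 ≈ 1.997.
Distances: root-3 1.732 (Δ 0.265); root-5 2.236 (Δ 0.239); 2:1 2.000 (Δ 0.003); 16:9 1.778 (Δ 0.219); 1:1 1.000 (Δ 0.997).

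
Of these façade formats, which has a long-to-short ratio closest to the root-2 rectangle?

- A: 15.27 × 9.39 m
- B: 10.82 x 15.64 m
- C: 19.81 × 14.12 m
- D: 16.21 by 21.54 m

Target root-2 ≈ 1.414.
A: 1.626 (Δ0.212)  B: 1.445 (Δ0.031)  C: 1.403 (Δ0.011)  D: 1.329 (Δ0.085)

C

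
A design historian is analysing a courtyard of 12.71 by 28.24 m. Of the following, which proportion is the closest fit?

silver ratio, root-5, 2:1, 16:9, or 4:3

root-5

Ratio = 28.24 / 12.71 ≈ 2.222.
Distances: silver ratio 2.414 (Δ 0.192); root-5 2.236 (Δ 0.014); 2:1 2.000 (Δ 0.222); 16:9 1.778 (Δ 0.444); 4:3 1.333 (Δ 0.889).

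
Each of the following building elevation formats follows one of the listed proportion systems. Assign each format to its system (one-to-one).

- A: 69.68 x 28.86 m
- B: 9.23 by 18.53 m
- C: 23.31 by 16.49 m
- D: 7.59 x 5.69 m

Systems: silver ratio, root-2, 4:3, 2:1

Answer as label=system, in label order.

A=silver ratio, B=2:1, C=root-2, D=4:3

A = 69.68/28.86 ≈ 2.414 → silver ratio (2.414)
B = 18.53/9.23 ≈ 2.008 → 2:1 (2.000)
C = 23.31/16.49 ≈ 1.414 → root-2 (1.414)
D = 7.59/5.69 ≈ 1.334 → 4:3 (1.333)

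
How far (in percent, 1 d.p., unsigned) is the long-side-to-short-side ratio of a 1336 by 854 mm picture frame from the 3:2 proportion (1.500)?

Ratio = 1336 / 854 ≈ 1.5644.
Ideal 3:2 = 1.5000. |1.5644 − 1.5000| / 1.5000 ≈ 4.29% → 4.3%.

4.3%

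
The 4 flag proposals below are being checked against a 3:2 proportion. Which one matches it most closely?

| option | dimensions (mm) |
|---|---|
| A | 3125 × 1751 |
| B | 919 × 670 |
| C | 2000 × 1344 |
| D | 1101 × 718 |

Ratios (long/short): A ≈ 1.785; B ≈ 1.372; C ≈ 1.488; D ≈ 1.533.
3:2 ≈ 1.500; option C is nearest (Δ 0.012).

C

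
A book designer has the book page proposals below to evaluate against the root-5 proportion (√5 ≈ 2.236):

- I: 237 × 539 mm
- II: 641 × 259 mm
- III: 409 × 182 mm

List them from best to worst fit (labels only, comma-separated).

III, I, II

I: 539/237 ≈ 2.274 → |2.274 − 2.236| = 0.038
II: 641/259 ≈ 2.475 → |2.475 − 2.236| = 0.239
III: 409/182 ≈ 2.247 → |2.247 − 2.236| = 0.011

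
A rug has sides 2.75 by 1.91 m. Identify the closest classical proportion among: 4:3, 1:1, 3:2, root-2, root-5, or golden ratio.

root-2

Ratio = 2.75 / 1.91 ≈ 1.440.
Distances: 4:3 1.333 (Δ 0.107); 1:1 1.000 (Δ 0.440); 3:2 1.500 (Δ 0.060); root-2 1.414 (Δ 0.026); root-5 2.236 (Δ 0.796); golden ratio 1.618 (Δ 0.178).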